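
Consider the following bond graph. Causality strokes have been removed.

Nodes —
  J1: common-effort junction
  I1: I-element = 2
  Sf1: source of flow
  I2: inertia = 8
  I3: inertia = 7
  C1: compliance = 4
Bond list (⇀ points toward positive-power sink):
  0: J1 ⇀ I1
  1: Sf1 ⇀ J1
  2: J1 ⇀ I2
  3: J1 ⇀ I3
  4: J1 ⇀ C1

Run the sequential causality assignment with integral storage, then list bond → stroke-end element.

#1 stroke→Sf1  (Sf1 (Sf) sets flow on bond)
#0 stroke→I1  (I1 outputs flow p/I1)
#2 stroke→I2  (I2 integral (f out))
#3 stroke→I3  (I3 outputs flow p/I3)
#4 stroke→J1  (J1 needs exactly one e-in)

bond 0 stroke at I1
bond 1 stroke at Sf1
bond 2 stroke at I2
bond 3 stroke at I3
bond 4 stroke at J1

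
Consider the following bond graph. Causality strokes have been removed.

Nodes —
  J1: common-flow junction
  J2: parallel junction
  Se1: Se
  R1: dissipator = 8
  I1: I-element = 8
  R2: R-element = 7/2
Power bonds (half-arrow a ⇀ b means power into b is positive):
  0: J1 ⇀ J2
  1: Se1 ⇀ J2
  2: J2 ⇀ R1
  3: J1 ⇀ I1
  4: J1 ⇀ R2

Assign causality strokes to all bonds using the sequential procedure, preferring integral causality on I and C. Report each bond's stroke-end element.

b0 |J1
b1 |J2
b2 |R1
b3 |I1
b4 |J1

β1 stroke at J2  (Se1 (Se) sets effort on bond)
β0 stroke at J1  (0-jn J2 has e-setter on 1)
β2 stroke at R1  (J2 effort already set via bond 1)
β3 stroke at I1  (prefer integral on I1)
β4 stroke at J1  (common-f at J1 fixed by 3)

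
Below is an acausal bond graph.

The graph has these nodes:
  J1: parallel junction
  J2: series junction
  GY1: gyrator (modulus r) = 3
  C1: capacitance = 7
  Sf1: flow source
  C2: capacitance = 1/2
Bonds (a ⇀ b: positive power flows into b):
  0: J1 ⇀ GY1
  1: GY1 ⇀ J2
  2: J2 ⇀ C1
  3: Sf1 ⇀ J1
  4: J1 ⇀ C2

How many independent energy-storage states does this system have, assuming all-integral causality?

bond 3 stroke→Sf1  (Sf1 (Sf) sets flow on bond)
bond 2 stroke→J2  (C1: C, integral causality)
bond 1 stroke→GY1  (closing 1-jn rule on J2)
bond 0 stroke→GY1  (GY1 both-in/both-out from 1)
bond 4 stroke→J1  (J1 needs exactly one e-in)

2  (C1, C2 all integral)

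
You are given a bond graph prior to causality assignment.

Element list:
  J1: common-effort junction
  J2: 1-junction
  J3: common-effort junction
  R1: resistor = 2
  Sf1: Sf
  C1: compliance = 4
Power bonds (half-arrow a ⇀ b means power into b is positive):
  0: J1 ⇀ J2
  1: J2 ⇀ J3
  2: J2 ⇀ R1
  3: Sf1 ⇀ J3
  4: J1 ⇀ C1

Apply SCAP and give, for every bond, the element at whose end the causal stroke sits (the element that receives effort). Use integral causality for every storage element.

b3 stroke→Sf1  (Sf1 fixes flow; stroke at Sf1)
b1 stroke→J3  (closing 0-jn rule on J3)
b0 stroke→J2  (common-f at J2 fixed by 1)
b2 stroke→J2  (1-jn J2 has f-setter on 1)
b4 stroke→J1  (only one effort-in slot at J1)

β0 →J2
β1 →J3
β2 →J2
β3 →Sf1
β4 →J1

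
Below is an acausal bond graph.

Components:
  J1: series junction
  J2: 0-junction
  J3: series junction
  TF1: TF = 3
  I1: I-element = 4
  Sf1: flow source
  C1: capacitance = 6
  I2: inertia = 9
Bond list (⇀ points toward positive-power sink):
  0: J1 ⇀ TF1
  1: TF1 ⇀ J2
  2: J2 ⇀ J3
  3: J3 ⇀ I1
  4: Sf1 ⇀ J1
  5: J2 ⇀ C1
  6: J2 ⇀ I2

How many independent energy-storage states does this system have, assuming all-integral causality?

3  (C1, I1, I2 all integral)

#4 stroke at Sf1  (Sf1 (Sf) sets flow on bond)
#0 stroke at J1  (common-f at J1 fixed by 4)
#1 stroke at TF1  (TF1: transformer flips bond 0)
#3 stroke at I1  (I1 outputs flow p/I1)
#2 stroke at J3  (J3: bond 3 brought flow, rest push out)
#5 stroke at J2  (C1 outputs effort q/C1)
#6 stroke at I2  (0-jn J2 has e-setter on 5)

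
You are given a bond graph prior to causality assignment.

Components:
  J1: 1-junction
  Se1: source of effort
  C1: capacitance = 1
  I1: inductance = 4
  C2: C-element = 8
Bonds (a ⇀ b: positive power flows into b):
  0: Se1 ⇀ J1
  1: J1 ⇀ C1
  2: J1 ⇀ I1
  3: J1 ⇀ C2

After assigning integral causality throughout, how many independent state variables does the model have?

β0 stroke at J1  (Se1 (Se) sets effort on bond)
β1 stroke at J1  (C1 outputs effort q/C1)
β2 stroke at I1  (I1 integral (f out))
β3 stroke at J1  (J1: bond 2 brought flow, rest push out)

3  (C1, C2, I1 all integral)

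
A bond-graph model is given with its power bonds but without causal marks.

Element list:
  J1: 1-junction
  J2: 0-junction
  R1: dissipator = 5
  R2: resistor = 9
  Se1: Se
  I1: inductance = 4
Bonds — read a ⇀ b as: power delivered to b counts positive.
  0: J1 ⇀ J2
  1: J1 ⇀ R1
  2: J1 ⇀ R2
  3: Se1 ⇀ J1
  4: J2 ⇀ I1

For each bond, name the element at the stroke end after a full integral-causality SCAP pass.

bond 0 →J2
bond 1 →J1
bond 2 →J1
bond 3 →J1
bond 4 →I1

bond 3 stroke→J1  (Se1 fixes effort; stroke away)
bond 4 stroke→I1  (I1 integral (f out))
bond 0 stroke→J2  (J2 needs exactly one e-in)
bond 1 stroke→J1  (J1 flow already set via bond 0)
bond 2 stroke→J1  (common-f at J1 fixed by 0)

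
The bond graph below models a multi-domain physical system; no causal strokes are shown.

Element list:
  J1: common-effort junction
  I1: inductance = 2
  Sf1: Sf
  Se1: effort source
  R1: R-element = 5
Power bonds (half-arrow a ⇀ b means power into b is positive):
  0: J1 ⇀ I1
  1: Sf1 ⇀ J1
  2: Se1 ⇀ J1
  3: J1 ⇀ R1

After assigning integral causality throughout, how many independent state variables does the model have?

#1 stroke→Sf1  (Sf1: flow source, stroke at near end)
#2 stroke→J1  (Se1: effort source, stroke at far end)
#0 stroke→I1  (J1 effort already set via bond 2)
#3 stroke→R1  (J1: bond 2 brought effort, rest push out)

1  (I1 all integral)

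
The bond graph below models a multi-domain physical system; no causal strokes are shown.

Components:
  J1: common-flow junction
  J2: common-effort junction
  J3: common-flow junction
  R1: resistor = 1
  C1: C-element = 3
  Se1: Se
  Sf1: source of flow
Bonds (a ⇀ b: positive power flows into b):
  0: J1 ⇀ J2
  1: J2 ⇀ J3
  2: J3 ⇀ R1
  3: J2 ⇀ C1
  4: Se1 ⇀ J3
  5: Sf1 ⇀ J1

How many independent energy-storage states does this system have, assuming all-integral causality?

b4 |J3  (Se1 (Se) sets effort on bond)
b5 |Sf1  (Sf1: flow source, stroke at near end)
b0 |J1  (1-jn J1 has f-setter on 5)
b3 |J2  (C1 integral (e out))
b1 |J3  (J2 effort already set via bond 3)
b2 |R1  (closing 1-jn rule on J3)

1  (C1 all integral)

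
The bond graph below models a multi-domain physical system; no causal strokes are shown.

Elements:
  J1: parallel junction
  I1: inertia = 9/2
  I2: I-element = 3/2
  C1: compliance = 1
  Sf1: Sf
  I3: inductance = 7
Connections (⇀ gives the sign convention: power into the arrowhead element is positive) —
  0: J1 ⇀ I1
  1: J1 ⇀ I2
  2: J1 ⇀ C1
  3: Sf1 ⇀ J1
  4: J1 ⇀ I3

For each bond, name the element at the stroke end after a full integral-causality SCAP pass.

#3 →Sf1  (Sf1 (Sf) sets flow on bond)
#0 →I1  (I1: I, integral causality)
#1 →I2  (I2 integral (f out))
#2 →J1  (C1: C, integral causality)
#4 →I3  (J1: bond 2 brought effort, rest push out)

bond 0 stroke at I1
bond 1 stroke at I2
bond 2 stroke at J1
bond 3 stroke at Sf1
bond 4 stroke at I3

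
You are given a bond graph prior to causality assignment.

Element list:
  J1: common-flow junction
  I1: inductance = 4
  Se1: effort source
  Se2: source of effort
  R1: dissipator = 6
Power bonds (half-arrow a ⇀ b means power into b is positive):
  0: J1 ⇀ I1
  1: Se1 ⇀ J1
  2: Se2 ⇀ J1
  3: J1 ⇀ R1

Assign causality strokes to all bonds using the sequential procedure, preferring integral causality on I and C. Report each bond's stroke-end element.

b1 stroke at J1  (Se1 (Se) sets effort on bond)
b2 stroke at J1  (source Se2 imposes e)
b0 stroke at I1  (I1: I, integral causality)
b3 stroke at J1  (common-f at J1 fixed by 0)

bond 0 |I1
bond 1 |J1
bond 2 |J1
bond 3 |J1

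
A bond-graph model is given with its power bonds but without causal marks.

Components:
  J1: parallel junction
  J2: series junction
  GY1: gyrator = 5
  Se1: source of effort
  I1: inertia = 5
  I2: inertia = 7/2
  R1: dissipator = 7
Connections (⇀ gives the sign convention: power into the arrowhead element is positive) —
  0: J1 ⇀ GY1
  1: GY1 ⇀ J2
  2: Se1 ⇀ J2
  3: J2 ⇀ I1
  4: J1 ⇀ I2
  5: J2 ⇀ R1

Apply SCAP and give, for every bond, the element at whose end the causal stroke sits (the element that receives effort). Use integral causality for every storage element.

b2 stroke at J2  (source Se1 imposes e)
b3 stroke at I1  (I1 outputs flow p/I1)
b1 stroke at J2  (J2 flow already set via bond 3)
b5 stroke at J2  (J2 flow already set via bond 3)
b0 stroke at J1  (GY1: gyrator matches bond 1)
b4 stroke at I2  (J1 effort already set via bond 0)

bond 0 →J1
bond 1 →J2
bond 2 →J2
bond 3 →I1
bond 4 →I2
bond 5 →J2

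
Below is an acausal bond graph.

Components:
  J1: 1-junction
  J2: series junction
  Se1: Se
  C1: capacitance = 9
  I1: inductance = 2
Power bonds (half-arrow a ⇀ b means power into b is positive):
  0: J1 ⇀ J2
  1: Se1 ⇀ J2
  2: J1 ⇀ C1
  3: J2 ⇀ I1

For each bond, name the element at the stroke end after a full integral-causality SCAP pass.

b0 stroke→J2
b1 stroke→J2
b2 stroke→J1
b3 stroke→I1

bond 1 stroke at J2  (source Se1 imposes e)
bond 2 stroke at J1  (prefer integral on C1)
bond 0 stroke at J2  (J1 needs exactly one f-in)
bond 3 stroke at I1  (J2: last free bond brings flow in)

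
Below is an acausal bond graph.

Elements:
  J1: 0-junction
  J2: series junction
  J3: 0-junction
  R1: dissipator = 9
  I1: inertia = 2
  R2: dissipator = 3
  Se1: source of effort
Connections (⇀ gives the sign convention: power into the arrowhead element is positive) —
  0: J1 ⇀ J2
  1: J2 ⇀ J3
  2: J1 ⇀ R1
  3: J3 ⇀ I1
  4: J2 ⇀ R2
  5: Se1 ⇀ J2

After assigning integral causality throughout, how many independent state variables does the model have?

1  (I1 all integral)

β5 →J2  (Se1 fixes effort; stroke away)
β3 →I1  (I1 outputs flow p/I1)
β1 →J3  (only one effort-in slot at J3)
β0 →J2  (J2 flow already set via bond 1)
β4 →J2  (common-f at J2 fixed by 1)
β2 →J1  (closing 0-jn rule on J1)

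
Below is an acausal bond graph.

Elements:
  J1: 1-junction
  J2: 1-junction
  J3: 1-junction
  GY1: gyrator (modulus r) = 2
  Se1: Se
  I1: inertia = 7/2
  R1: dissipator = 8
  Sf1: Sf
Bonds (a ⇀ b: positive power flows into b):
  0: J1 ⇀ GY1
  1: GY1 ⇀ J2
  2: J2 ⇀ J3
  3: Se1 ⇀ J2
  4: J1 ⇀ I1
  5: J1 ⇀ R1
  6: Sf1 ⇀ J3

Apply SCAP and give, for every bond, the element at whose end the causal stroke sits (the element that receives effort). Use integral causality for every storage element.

β0 →J1
β1 →J2
β2 →J3
β3 →J2
β4 →I1
β5 →J1
β6 →Sf1

b3 stroke→J2  (source Se1 imposes e)
b6 stroke→Sf1  (Sf1: flow source, stroke at near end)
b2 stroke→J3  (J3: bond 6 brought flow, rest push out)
b1 stroke→J2  (1-jn J2 has f-setter on 2)
b0 stroke→J1  (through GY1, causality inverts; strokes same side of GY1)
b4 stroke→I1  (I1 integral (f out))
b5 stroke→J1  (1-jn J1 has f-setter on 4)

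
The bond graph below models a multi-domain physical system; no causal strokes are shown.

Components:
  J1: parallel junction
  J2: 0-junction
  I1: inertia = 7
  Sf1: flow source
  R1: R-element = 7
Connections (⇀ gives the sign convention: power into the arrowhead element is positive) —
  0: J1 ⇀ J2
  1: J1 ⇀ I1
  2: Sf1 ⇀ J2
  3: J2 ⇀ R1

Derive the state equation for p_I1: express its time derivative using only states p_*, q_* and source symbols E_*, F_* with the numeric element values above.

bond 2 →Sf1  (source Sf1 imposes f)
bond 1 →I1  (prefer integral on I1)
bond 0 →J1  (J1: last free bond brings effort in)
bond 3 →J2  (J2 needs exactly one e-in)

dp_I1/dt = 7*F_Sf1 - p_I1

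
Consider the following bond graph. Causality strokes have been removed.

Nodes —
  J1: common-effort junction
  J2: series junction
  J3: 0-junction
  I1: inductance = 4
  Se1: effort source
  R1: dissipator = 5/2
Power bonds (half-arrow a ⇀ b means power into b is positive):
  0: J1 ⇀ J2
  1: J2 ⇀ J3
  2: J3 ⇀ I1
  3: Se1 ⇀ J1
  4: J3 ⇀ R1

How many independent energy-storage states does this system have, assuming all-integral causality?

β3 |J1  (source Se1 imposes e)
β0 |J2  (common-e at J1 fixed by 3)
β1 |J3  (J2: last free bond brings flow in)
β2 |I1  (J3: bond 1 brought effort, rest push out)
β4 |R1  (J3 effort already set via bond 1)

1  (I1 all integral)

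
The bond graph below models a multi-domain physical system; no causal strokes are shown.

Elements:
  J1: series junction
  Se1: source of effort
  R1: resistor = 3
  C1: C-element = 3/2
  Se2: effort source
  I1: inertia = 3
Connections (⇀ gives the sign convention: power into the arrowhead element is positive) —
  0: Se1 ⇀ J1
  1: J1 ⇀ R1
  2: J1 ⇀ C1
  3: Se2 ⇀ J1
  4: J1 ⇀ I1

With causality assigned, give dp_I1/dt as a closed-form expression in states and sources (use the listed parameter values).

b0 stroke→J1  (Se1 (Se) sets effort on bond)
b3 stroke→J1  (source Se2 imposes e)
b2 stroke→J1  (C1 integral (e out))
b4 stroke→I1  (prefer integral on I1)
b1 stroke→J1  (J1 flow already set via bond 4)

dp_I1/dt = E_Se1 + E_Se2 - p_I1 - 2*q_C1/3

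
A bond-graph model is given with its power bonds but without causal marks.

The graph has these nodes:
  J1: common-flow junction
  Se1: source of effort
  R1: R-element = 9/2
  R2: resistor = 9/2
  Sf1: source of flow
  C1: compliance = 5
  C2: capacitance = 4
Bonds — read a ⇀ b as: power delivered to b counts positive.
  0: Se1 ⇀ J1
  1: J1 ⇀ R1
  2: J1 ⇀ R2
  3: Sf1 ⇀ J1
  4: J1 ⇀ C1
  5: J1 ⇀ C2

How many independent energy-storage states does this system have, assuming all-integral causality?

β0 |J1  (Se1: effort source, stroke at far end)
β3 |Sf1  (Sf1: flow source, stroke at near end)
β1 |J1  (J1: bond 3 brought flow, rest push out)
β2 |J1  (J1: bond 3 brought flow, rest push out)
β4 |J1  (1-jn J1 has f-setter on 3)
β5 |J1  (J1: bond 3 brought flow, rest push out)

2  (C1, C2 all integral)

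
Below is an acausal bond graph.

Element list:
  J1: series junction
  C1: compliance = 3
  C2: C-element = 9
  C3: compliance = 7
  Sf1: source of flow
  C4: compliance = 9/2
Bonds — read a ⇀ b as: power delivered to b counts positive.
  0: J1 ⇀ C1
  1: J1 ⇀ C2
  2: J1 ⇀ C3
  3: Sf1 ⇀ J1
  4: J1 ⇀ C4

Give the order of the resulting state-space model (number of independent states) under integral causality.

β3 stroke→Sf1  (source Sf1 imposes f)
β0 stroke→J1  (1-jn J1 has f-setter on 3)
β1 stroke→J1  (common-f at J1 fixed by 3)
β2 stroke→J1  (1-jn J1 has f-setter on 3)
β4 stroke→J1  (J1 flow already set via bond 3)

4  (C1, C2, C3, C4 all integral)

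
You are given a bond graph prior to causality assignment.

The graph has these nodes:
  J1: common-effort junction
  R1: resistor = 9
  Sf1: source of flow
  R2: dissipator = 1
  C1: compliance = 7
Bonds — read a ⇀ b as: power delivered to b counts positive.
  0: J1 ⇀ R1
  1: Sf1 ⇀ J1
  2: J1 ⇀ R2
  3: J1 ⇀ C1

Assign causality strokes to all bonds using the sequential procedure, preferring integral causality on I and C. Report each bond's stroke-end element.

bond 0 stroke at R1
bond 1 stroke at Sf1
bond 2 stroke at R2
bond 3 stroke at J1

b1 |Sf1  (Sf1 fixes flow; stroke at Sf1)
b3 |J1  (prefer integral on C1)
b0 |R1  (J1 effort already set via bond 3)
b2 |R2  (common-e at J1 fixed by 3)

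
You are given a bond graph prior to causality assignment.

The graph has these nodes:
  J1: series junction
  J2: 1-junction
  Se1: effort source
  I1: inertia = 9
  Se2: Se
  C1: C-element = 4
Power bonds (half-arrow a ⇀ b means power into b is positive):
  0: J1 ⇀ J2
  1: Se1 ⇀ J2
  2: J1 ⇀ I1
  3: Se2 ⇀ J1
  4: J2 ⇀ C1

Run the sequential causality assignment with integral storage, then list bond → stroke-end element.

b1 stroke at J2  (Se1: effort source, stroke at far end)
b3 stroke at J1  (source Se2 imposes e)
b2 stroke at I1  (I1 integral (f out))
b0 stroke at J1  (J1 flow already set via bond 2)
b4 stroke at J2  (J2 flow already set via bond 0)

#0 |J1
#1 |J2
#2 |I1
#3 |J1
#4 |J2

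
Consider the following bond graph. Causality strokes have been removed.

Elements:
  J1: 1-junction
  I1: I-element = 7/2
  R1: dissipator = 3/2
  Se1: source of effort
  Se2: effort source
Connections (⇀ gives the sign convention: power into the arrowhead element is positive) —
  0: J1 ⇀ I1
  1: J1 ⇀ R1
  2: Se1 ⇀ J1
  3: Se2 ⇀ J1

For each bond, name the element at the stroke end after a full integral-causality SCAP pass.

bond 2 stroke at J1  (source Se1 imposes e)
bond 3 stroke at J1  (Se2: effort source, stroke at far end)
bond 0 stroke at I1  (I1: I, integral causality)
bond 1 stroke at J1  (J1 flow already set via bond 0)

#0 stroke at I1
#1 stroke at J1
#2 stroke at J1
#3 stroke at J1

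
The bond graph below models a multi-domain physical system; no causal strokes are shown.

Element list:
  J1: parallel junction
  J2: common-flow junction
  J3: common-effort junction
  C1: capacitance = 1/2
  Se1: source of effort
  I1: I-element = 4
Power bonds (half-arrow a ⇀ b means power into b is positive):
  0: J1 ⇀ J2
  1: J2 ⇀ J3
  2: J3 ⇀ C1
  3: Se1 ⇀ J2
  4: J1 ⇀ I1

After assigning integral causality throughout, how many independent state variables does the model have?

b3 →J2  (Se1 (Se) sets effort on bond)
b2 →J3  (C1 integral (e out))
b1 →J2  (J3: bond 2 brought effort, rest push out)
b0 →J1  (J2 needs exactly one f-in)
b4 →I1  (common-e at J1 fixed by 0)

2  (C1, I1 all integral)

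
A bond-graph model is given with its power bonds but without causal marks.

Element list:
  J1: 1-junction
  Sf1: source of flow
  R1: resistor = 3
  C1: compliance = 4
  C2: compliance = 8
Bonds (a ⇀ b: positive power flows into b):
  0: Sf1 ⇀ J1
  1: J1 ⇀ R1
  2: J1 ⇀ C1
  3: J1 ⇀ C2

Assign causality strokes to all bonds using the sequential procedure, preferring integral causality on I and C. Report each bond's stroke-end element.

#0 →Sf1
#1 →J1
#2 →J1
#3 →J1

#0 →Sf1  (Sf1 (Sf) sets flow on bond)
#1 →J1  (J1 flow already set via bond 0)
#2 →J1  (common-f at J1 fixed by 0)
#3 →J1  (J1 flow already set via bond 0)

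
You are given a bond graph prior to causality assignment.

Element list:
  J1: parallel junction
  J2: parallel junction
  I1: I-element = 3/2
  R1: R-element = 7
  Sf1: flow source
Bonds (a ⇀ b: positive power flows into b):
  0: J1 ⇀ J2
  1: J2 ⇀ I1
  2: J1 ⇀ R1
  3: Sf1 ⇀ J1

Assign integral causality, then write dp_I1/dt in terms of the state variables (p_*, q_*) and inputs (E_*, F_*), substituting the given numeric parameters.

dp_I1/dt = 7*F_Sf1 - 14*p_I1/3

#3 →Sf1  (Sf1 (Sf) sets flow on bond)
#1 →I1  (I1 integral (f out))
#0 →J2  (J2: last free bond brings effort in)
#2 →J1  (only one effort-in slot at J1)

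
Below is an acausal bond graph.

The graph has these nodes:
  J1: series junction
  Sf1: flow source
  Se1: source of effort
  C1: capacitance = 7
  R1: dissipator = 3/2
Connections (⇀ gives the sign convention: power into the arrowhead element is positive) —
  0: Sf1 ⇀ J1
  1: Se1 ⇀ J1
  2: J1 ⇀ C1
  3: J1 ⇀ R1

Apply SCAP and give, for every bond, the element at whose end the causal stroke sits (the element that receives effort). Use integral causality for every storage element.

b0 →Sf1  (Sf1: flow source, stroke at near end)
b1 →J1  (Se1 (Se) sets effort on bond)
b2 →J1  (J1: bond 0 brought flow, rest push out)
b3 →J1  (J1 flow already set via bond 0)

bond 0 stroke at Sf1
bond 1 stroke at J1
bond 2 stroke at J1
bond 3 stroke at J1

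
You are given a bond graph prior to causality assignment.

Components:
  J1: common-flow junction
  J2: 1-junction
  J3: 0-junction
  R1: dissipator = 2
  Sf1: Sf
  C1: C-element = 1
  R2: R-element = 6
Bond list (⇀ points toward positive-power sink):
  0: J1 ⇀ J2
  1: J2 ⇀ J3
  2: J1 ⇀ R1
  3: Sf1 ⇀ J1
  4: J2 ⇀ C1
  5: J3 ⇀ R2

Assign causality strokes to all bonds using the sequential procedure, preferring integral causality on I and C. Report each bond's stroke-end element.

b0 stroke→J1
b1 stroke→J2
b2 stroke→J1
b3 stroke→Sf1
b4 stroke→J2
b5 stroke→J3

β3 →Sf1  (Sf1 fixes flow; stroke at Sf1)
β0 →J1  (J1: bond 3 brought flow, rest push out)
β2 →J1  (common-f at J1 fixed by 3)
β1 →J2  (1-jn J2 has f-setter on 0)
β4 →J2  (J2: bond 0 brought flow, rest push out)
β5 →J3  (J3: last free bond brings effort in)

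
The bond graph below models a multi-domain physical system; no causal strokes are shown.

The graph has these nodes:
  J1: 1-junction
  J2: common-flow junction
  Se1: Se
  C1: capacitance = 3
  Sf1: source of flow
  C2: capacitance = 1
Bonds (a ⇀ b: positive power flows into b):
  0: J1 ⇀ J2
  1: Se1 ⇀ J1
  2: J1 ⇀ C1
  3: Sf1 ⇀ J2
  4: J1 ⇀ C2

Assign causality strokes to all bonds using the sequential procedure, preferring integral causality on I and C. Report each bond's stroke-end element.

#0 stroke at J2
#1 stroke at J1
#2 stroke at J1
#3 stroke at Sf1
#4 stroke at J1

b1 stroke at J1  (Se1 (Se) sets effort on bond)
b3 stroke at Sf1  (Sf1 fixes flow; stroke at Sf1)
b0 stroke at J2  (J2: bond 3 brought flow, rest push out)
b2 stroke at J1  (1-jn J1 has f-setter on 0)
b4 stroke at J1  (J1: bond 0 brought flow, rest push out)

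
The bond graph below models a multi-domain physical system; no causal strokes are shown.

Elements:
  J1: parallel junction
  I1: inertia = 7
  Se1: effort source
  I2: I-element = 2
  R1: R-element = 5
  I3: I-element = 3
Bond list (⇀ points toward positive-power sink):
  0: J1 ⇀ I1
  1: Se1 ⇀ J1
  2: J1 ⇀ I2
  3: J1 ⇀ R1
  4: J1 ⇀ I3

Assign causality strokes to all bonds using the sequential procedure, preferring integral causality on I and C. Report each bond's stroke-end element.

β0 stroke→I1
β1 stroke→J1
β2 stroke→I2
β3 stroke→R1
β4 stroke→I3

β1 stroke at J1  (Se1: effort source, stroke at far end)
β0 stroke at I1  (J1: bond 1 brought effort, rest push out)
β2 stroke at I2  (0-jn J1 has e-setter on 1)
β3 stroke at R1  (J1: bond 1 brought effort, rest push out)
β4 stroke at I3  (0-jn J1 has e-setter on 1)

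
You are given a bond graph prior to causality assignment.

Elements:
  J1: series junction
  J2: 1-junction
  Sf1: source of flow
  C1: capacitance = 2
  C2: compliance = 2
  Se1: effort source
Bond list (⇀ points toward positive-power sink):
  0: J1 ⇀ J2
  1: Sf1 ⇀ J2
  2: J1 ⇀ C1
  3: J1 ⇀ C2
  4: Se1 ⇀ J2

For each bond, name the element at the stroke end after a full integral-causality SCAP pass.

b1 →Sf1  (source Sf1 imposes f)
b4 →J2  (Se1 (Se) sets effort on bond)
b0 →J2  (J2 flow already set via bond 1)
b2 →J1  (J1 flow already set via bond 0)
b3 →J1  (J1: bond 0 brought flow, rest push out)

β0 |J2
β1 |Sf1
β2 |J1
β3 |J1
β4 |J2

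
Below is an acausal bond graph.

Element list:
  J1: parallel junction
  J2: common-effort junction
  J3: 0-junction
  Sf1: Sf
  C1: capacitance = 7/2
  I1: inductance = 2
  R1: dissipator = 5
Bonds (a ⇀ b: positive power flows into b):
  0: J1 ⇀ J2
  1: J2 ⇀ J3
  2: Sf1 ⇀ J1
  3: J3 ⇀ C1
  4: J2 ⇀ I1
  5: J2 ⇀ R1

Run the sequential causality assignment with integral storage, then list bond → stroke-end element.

#0 stroke→J1
#1 stroke→J2
#2 stroke→Sf1
#3 stroke→J3
#4 stroke→I1
#5 stroke→R1

bond 2 stroke at Sf1  (Sf1 fixes flow; stroke at Sf1)
bond 0 stroke at J1  (only one effort-in slot at J1)
bond 3 stroke at J3  (C1: C, integral causality)
bond 1 stroke at J2  (common-e at J3 fixed by 3)
bond 4 stroke at I1  (J2: bond 1 brought effort, rest push out)
bond 5 stroke at R1  (J2: bond 1 brought effort, rest push out)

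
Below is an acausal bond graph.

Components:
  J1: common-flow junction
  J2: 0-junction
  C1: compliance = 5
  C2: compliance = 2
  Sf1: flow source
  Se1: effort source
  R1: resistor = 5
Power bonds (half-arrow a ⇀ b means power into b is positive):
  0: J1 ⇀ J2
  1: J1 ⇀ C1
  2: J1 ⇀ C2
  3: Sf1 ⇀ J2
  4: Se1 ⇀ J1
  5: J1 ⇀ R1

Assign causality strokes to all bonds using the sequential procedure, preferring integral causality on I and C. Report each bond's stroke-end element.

bond 3 →Sf1  (Sf1: flow source, stroke at near end)
bond 4 →J1  (Se1: effort source, stroke at far end)
bond 0 →J2  (only one effort-in slot at J2)
bond 1 →J1  (common-f at J1 fixed by 0)
bond 2 →J1  (J1 flow already set via bond 0)
bond 5 →J1  (1-jn J1 has f-setter on 0)

b0 →J2
b1 →J1
b2 →J1
b3 →Sf1
b4 →J1
b5 →J1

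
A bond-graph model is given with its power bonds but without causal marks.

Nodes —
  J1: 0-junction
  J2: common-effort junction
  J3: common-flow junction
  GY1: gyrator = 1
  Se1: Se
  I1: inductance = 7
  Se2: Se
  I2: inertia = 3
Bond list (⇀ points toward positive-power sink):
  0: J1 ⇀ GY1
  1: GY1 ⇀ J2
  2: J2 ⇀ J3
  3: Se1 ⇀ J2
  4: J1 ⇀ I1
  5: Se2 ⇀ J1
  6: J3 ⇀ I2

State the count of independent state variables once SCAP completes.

2  (I1, I2 all integral)

b3 |J2  (source Se1 imposes e)
b5 |J1  (Se2 (Se) sets effort on bond)
b0 |GY1  (0-jn J1 has e-setter on 5)
b4 |I1  (0-jn J1 has e-setter on 5)
b1 |GY1  (J2: bond 3 brought effort, rest push out)
b2 |J3  (0-jn J2 has e-setter on 3)
b6 |I2  (J3 needs exactly one f-in)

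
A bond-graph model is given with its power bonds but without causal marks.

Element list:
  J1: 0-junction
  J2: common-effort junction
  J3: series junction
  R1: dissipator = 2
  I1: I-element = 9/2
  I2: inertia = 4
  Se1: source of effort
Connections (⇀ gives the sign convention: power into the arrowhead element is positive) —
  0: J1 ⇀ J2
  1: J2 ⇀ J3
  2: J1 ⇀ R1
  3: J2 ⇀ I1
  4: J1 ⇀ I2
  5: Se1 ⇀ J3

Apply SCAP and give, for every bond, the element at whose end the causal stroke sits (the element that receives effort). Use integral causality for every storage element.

b5 stroke at J3  (Se1 (Se) sets effort on bond)
b1 stroke at J2  (only one flow-in slot at J3)
b0 stroke at J1  (0-jn J2 has e-setter on 1)
b3 stroke at I1  (common-e at J2 fixed by 1)
b2 stroke at R1  (J1: bond 0 brought effort, rest push out)
b4 stroke at I2  (common-e at J1 fixed by 0)

b0 stroke→J1
b1 stroke→J2
b2 stroke→R1
b3 stroke→I1
b4 stroke→I2
b5 stroke→J3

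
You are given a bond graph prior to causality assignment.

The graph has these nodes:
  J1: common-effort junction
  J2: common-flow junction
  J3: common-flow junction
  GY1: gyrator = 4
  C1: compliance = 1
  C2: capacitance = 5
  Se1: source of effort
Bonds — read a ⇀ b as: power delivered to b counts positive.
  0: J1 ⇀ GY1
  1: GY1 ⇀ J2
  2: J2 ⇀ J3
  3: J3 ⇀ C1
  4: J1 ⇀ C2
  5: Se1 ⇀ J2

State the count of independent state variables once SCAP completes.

2  (C1, C2 all integral)

#5 |J2  (Se1: effort source, stroke at far end)
#3 |J3  (prefer integral on C1)
#2 |J2  (J3 needs exactly one f-in)
#1 |GY1  (J2 needs exactly one f-in)
#0 |GY1  (through GY1, causality inverts; strokes same side of GY1)
#4 |J1  (J1 needs exactly one e-in)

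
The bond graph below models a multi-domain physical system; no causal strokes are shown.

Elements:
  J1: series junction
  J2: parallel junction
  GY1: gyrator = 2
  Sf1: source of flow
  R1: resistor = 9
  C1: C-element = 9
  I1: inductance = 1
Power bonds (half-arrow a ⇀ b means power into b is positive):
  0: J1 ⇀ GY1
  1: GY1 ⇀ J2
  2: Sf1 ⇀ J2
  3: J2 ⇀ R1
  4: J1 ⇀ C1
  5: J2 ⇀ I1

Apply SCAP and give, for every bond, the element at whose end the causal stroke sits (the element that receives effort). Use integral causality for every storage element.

b2 stroke→Sf1  (Sf1 (Sf) sets flow on bond)
b4 stroke→J1  (C1: C, integral causality)
b0 stroke→GY1  (only one flow-in slot at J1)
b1 stroke→GY1  (GY1: gyrator matches bond 0)
b5 stroke→I1  (I1: I, integral causality)
b3 stroke→J2  (J2 needs exactly one e-in)

#0 →GY1
#1 →GY1
#2 →Sf1
#3 →J2
#4 →J1
#5 →I1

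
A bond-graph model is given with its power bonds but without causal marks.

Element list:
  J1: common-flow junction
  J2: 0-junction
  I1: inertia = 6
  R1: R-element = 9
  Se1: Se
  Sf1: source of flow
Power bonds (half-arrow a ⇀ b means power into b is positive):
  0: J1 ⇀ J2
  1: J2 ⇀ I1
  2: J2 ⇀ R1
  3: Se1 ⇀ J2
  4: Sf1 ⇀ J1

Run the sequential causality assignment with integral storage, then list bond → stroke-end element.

bond 0 stroke at J1
bond 1 stroke at I1
bond 2 stroke at R1
bond 3 stroke at J2
bond 4 stroke at Sf1

#3 →J2  (Se1: effort source, stroke at far end)
#4 →Sf1  (Sf1 (Sf) sets flow on bond)
#0 →J1  (J1: bond 4 brought flow, rest push out)
#1 →I1  (J2: bond 3 brought effort, rest push out)
#2 →R1  (0-jn J2 has e-setter on 3)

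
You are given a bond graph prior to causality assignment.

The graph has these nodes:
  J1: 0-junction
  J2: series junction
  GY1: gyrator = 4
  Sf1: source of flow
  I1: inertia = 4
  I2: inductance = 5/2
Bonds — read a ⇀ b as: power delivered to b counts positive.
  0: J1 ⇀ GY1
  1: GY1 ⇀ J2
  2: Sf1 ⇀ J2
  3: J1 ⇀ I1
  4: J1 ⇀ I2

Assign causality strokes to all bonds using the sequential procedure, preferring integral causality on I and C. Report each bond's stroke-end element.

bond 0 →J1
bond 1 →J2
bond 2 →Sf1
bond 3 →I1
bond 4 →I2

#2 →Sf1  (Sf1: flow source, stroke at near end)
#1 →J2  (J2: bond 2 brought flow, rest push out)
#0 →J1  (GY GY1: same side as bond 1)
#3 →I1  (J1: bond 0 brought effort, rest push out)
#4 →I2  (J1: bond 0 brought effort, rest push out)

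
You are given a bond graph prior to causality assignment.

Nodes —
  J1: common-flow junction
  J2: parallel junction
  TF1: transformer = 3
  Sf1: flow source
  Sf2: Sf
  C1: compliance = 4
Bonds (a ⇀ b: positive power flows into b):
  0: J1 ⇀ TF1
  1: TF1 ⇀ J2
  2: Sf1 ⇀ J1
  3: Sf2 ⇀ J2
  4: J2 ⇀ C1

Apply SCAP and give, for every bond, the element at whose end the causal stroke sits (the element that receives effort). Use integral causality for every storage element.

b0 |J1
b1 |TF1
b2 |Sf1
b3 |Sf2
b4 |J2

b2 stroke→Sf1  (Sf1: flow source, stroke at near end)
b3 stroke→Sf2  (Sf2 fixes flow; stroke at Sf2)
b0 stroke→J1  (1-jn J1 has f-setter on 2)
b1 stroke→TF1  (TF1 one-in-one-out from 0)
b4 stroke→J2  (J2: last free bond brings effort in)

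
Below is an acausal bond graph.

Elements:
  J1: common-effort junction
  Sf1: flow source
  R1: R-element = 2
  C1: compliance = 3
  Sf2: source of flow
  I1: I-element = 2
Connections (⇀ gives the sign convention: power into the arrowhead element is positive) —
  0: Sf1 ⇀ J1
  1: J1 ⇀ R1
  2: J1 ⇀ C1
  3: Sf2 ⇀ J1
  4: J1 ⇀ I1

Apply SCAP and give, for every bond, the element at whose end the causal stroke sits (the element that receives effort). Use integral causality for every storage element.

bond 0 →Sf1  (Sf1 fixes flow; stroke at Sf1)
bond 3 →Sf2  (source Sf2 imposes f)
bond 2 →J1  (C1: C, integral causality)
bond 1 →R1  (0-jn J1 has e-setter on 2)
bond 4 →I1  (J1: bond 2 brought effort, rest push out)

bond 0 stroke→Sf1
bond 1 stroke→R1
bond 2 stroke→J1
bond 3 stroke→Sf2
bond 4 stroke→I1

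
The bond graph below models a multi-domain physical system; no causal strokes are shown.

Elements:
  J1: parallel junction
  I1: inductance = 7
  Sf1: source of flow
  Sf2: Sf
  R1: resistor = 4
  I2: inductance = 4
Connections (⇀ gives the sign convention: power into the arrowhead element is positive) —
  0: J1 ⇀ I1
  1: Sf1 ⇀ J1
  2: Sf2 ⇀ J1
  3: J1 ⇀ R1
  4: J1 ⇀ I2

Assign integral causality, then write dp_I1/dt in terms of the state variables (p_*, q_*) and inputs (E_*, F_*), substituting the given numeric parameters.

bond 1 |Sf1  (source Sf1 imposes f)
bond 2 |Sf2  (source Sf2 imposes f)
bond 0 |I1  (I1 outputs flow p/I1)
bond 4 |I2  (prefer integral on I2)
bond 3 |J1  (J1: last free bond brings effort in)

dp_I1/dt = 4*F_Sf1 + 4*F_Sf2 - 4*p_I1/7 - p_I2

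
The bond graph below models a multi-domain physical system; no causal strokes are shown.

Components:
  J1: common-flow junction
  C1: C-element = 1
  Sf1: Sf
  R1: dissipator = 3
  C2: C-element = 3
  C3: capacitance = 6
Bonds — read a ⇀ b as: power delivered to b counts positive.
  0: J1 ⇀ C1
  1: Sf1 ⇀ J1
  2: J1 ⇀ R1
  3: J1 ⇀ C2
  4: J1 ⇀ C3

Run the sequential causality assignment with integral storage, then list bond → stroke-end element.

β0 →J1
β1 →Sf1
β2 →J1
β3 →J1
β4 →J1

β1 stroke at Sf1  (Sf1 (Sf) sets flow on bond)
β0 stroke at J1  (1-jn J1 has f-setter on 1)
β2 stroke at J1  (1-jn J1 has f-setter on 1)
β3 stroke at J1  (J1: bond 1 brought flow, rest push out)
β4 stroke at J1  (1-jn J1 has f-setter on 1)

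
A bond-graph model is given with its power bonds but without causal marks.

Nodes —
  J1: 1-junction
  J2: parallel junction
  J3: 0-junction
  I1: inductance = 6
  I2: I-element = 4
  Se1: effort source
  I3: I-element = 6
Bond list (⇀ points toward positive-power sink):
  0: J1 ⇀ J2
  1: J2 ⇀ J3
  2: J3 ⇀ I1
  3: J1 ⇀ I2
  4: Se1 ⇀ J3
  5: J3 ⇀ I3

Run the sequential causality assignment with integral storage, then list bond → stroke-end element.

b4 →J3  (Se1 fixes effort; stroke away)
b1 →J2  (J3 effort already set via bond 4)
b2 →I1  (0-jn J3 has e-setter on 4)
b5 →I3  (common-e at J3 fixed by 4)
b0 →J1  (J2 effort already set via bond 1)
b3 →I2  (J1: last free bond brings flow in)

bond 0 |J1
bond 1 |J2
bond 2 |I1
bond 3 |I2
bond 4 |J3
bond 5 |I3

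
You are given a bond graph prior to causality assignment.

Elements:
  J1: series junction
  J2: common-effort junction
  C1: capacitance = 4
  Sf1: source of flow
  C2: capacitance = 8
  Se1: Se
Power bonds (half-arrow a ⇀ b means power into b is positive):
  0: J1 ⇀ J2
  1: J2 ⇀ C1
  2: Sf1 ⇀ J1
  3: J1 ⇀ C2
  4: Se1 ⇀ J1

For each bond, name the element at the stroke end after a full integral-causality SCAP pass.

β0 stroke at J1
β1 stroke at J2
β2 stroke at Sf1
β3 stroke at J1
β4 stroke at J1

b2 stroke→Sf1  (Sf1 fixes flow; stroke at Sf1)
b4 stroke→J1  (source Se1 imposes e)
b0 stroke→J1  (common-f at J1 fixed by 2)
b3 stroke→J1  (1-jn J1 has f-setter on 2)
b1 stroke→J2  (closing 0-jn rule on J2)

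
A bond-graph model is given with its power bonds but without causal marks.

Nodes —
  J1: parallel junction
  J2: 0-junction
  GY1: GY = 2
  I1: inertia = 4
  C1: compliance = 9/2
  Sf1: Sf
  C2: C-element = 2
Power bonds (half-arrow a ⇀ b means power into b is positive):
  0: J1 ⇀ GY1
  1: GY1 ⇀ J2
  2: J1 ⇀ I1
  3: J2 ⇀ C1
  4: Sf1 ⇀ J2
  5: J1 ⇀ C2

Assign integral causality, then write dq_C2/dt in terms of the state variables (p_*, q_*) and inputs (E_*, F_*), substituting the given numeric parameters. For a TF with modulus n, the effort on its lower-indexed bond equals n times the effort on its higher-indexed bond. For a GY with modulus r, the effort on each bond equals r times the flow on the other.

b4 →Sf1  (Sf1 (Sf) sets flow on bond)
b2 →I1  (I1: I, integral causality)
b3 →J2  (C1 outputs effort q/C1)
b1 →GY1  (J2: bond 3 brought effort, rest push out)
b0 →GY1  (GY1 both-in/both-out from 1)
b5 →J1  (J1 needs exactly one e-in)

dq_C2/dt = -p_I1/4 - q_C1/9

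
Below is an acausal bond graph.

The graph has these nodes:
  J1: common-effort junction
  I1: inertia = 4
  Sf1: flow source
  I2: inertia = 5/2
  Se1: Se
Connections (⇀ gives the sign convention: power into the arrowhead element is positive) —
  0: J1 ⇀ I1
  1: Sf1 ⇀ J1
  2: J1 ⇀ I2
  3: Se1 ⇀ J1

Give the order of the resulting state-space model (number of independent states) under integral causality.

2  (I1, I2 all integral)

β1 →Sf1  (source Sf1 imposes f)
β3 →J1  (Se1: effort source, stroke at far end)
β0 →I1  (J1 effort already set via bond 3)
β2 →I2  (J1 effort already set via bond 3)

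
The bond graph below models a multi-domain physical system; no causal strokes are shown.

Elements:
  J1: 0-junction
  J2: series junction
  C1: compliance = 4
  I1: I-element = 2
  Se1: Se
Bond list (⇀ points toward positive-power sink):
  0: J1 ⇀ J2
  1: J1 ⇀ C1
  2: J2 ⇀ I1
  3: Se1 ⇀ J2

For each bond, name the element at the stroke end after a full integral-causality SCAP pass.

bond 3 |J2  (Se1 (Se) sets effort on bond)
bond 1 |J1  (C1 integral (e out))
bond 0 |J2  (J1 effort already set via bond 1)
bond 2 |I1  (only one flow-in slot at J2)

#0 stroke→J2
#1 stroke→J1
#2 stroke→I1
#3 stroke→J2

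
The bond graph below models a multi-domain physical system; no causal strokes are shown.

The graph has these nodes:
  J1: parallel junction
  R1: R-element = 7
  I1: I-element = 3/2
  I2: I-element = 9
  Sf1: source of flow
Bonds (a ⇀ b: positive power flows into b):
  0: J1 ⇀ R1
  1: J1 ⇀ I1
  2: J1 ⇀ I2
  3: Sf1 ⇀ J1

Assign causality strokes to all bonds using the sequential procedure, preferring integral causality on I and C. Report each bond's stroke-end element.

b3 |Sf1  (Sf1 fixes flow; stroke at Sf1)
b1 |I1  (I1 outputs flow p/I1)
b2 |I2  (I2: I, integral causality)
b0 |J1  (only one effort-in slot at J1)

#0 |J1
#1 |I1
#2 |I2
#3 |Sf1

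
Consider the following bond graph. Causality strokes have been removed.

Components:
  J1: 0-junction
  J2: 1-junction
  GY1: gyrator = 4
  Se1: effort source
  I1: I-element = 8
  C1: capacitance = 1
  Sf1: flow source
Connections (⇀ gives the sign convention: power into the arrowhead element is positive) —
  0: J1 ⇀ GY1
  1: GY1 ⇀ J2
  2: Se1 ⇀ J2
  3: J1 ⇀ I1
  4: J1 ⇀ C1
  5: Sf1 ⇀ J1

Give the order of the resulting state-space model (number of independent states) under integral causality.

bond 2 stroke at J2  (source Se1 imposes e)
bond 5 stroke at Sf1  (source Sf1 imposes f)
bond 1 stroke at GY1  (closing 1-jn rule on J2)
bond 0 stroke at GY1  (through GY1, causality inverts; strokes same side of GY1)
bond 3 stroke at I1  (prefer integral on I1)
bond 4 stroke at J1  (J1: last free bond brings effort in)

2  (C1, I1 all integral)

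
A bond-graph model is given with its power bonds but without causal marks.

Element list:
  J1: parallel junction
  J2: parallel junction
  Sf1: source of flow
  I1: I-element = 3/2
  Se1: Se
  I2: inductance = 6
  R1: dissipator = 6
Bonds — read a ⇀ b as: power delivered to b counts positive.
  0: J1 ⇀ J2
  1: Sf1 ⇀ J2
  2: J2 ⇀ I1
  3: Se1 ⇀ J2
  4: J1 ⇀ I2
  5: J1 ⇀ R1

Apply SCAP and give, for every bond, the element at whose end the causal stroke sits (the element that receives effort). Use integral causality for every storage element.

bond 1 stroke→Sf1  (Sf1: flow source, stroke at near end)
bond 3 stroke→J2  (Se1 (Se) sets effort on bond)
bond 0 stroke→J1  (J2 effort already set via bond 3)
bond 2 stroke→I1  (common-e at J2 fixed by 3)
bond 4 stroke→I2  (0-jn J1 has e-setter on 0)
bond 5 stroke→R1  (J1: bond 0 brought effort, rest push out)

bond 0 stroke→J1
bond 1 stroke→Sf1
bond 2 stroke→I1
bond 3 stroke→J2
bond 4 stroke→I2
bond 5 stroke→R1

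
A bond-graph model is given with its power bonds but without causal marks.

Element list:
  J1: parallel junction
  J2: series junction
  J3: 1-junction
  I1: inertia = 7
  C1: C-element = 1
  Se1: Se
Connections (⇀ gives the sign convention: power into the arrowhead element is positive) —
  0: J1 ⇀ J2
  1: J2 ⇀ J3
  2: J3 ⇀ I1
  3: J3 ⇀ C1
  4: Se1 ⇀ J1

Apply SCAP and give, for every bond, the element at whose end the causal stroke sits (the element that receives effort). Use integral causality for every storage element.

b4 →J1  (Se1 (Se) sets effort on bond)
b0 →J2  (J1 effort already set via bond 4)
b1 →J3  (closing 1-jn rule on J2)
b2 →I1  (I1 outputs flow p/I1)
b3 →J3  (1-jn J3 has f-setter on 2)

β0 →J2
β1 →J3
β2 →I1
β3 →J3
β4 →J1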